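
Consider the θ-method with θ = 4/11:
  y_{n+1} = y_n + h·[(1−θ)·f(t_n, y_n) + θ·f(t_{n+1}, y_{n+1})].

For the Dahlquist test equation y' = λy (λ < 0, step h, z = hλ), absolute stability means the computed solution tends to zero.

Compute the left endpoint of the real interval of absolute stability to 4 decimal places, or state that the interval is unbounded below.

left endpoint -7.3333.

Set f=λy, z=hλ:
  y_{n+1} = y_n + z·[7/11·y_n + 4/11·y_{n+1}] ⇒ (1 − 4/11z)y_{n+1} = (1 + 7/11z)y_n
  ⇒ R(z) = (1 + 7/11z)/(1 − 4/11z).

Solve |R(x)|<1 on ℝ⁻.
x=-1.08: |R|=0.2245
R=−1: 1+7/11x = −1+4/11x ⇒ -3/11x=2 ⇒ x=2/(-3/11)=-7.3333
Confirm numerically:
  x=-6.741: |R|=0.95319 <1
  x=-4.589: |R|=0.71955 <1
  x=-4.497: |R|=0.70646 <1
  x=-4.456: |R|=0.70053 <1
  x=-7.901: |R|=1.03997 >1
  x=-7.672: |R|=1.02437 >1
  x=-7.370: |R|=1.00272 >1
Stable set (-7.3333, 0).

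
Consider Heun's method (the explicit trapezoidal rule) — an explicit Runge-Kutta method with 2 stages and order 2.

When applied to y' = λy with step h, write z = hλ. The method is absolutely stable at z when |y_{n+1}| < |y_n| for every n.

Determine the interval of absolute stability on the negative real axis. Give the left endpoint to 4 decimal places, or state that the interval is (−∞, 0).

On y'=λy, z=hλ:
  order 2, 2-stage ⇒ R(z)=1+z+z^2/2
  (e.g. R(-0.98)=0.50020, |R|=0.50020)

Need |R(x)|<1, x<0.
x=-0.98: |R|=0.5002
|R(-2.14)|=1.1498 |R(-1.73)|=0.7664 |R(-0.63)|=0.5684
Bisect:
  x_lo=-2.5144 |R|=1.6467  x_hi=-0.1989 |R|=0.8209
  mid=-1.35666 |R|=0.56360 →hi
  mid=-1.93552 |R|=0.93760 →hi
  mid=-2.22496 |R|=1.25026 →lo
  mid=-2.08024 |R|=1.08346 →lo
  mid=-2.00788 |R|=1.00791 →lo
  mid=-1.97170 |R|=0.97210 →hi
  mid=-1.98979 |R|=0.98984 →hi
  mid=-1.99884 |R|=0.99884 →hi
  mid=-2.00336 |R|=1.00337 →lo
  ...
  [-2.00011,-1.99997] ⇒ x*=-2.0000
Stable set (-2.0000, 0).

(-2.0000, 0).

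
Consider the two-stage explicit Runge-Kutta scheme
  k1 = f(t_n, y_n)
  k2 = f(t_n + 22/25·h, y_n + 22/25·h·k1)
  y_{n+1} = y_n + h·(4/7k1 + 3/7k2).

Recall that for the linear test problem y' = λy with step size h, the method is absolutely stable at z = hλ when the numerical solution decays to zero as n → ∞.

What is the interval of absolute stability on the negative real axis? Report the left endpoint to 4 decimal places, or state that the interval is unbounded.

Set f=λy, z=hλ:
  k1=λy_n ⇒ h·k1=z·y_n;  k2=λ(1+22/25z)y_n ⇒ h·k2=z(1+22/25z)y_n
  y_{n+1}/y_n = 1 + 4/7z + 3/7z(1+22/25z) = 1 + z + 66/175z²
  R(z) = 1 + z + 66/175z².

Find x<0 with |R(x)|<1.
x=-1.32: |R|=0.3371
R=1: x+66/175x²=0 ⇒ x=−175/66=-2.6515; min R=1−1/(4·66/175)=0.3371>−1
Confirm numerically:
  x=-2.614: |R|=0.96302 <1
  x=-2.252: |R|=0.66068 <1
  x=-2.134: |R|=0.58349 <1
  x=-1.264: |R|=0.33856 <1
  x=-3.105: |R|=1.53104 >1
  x=-2.810: |R|=1.16796 >1
  x=-2.677: |R|=1.02573 >1
Stable set (-2.6515, 0).

(-2.6515, 0).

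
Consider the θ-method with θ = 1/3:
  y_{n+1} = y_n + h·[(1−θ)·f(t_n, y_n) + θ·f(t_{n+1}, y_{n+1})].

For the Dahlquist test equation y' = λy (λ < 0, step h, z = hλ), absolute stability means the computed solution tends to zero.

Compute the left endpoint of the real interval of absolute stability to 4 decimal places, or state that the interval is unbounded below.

z* = -6.0000.

With y'=λy (z=hλ):
  y_{n+1} = y_n + z·[2/3·y_n + 1/3·y_{n+1}] ⇒ (1 − 1/3z)y_{n+1} = (1 + 2/3z)y_n
  Hence R(z) = (1 + 2/3z)/(1 − 1/3z).

Find x<0 with |R(x)|<1.
x=-0.6: |R|=0.5000
R=−1: 1+2/3x = −1+1/3x ⇒ -1/3x=2 ⇒ x=2/(-1/3)=-6.0000
Confirm numerically:
  x=-5.914: |R|=0.99035 <1
  x=-5.050: |R|=0.88199 <1
  x=-4.233: |R|=0.75570 <1
  x=-3.959: |R|=0.70671 <1
  x=-6.284: |R|=1.03059 >1
  x=-6.112: |R|=1.01229 >1
  x=-6.105: |R|=1.01153 >1
So |R|<1 on (-6.0000, 0).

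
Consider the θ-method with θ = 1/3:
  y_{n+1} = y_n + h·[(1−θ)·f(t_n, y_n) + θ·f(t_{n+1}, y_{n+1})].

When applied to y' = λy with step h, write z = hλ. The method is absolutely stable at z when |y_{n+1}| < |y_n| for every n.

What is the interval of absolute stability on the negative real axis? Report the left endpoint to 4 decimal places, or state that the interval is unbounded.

On y'=λy, z=hλ:
  y_{n+1} = y_n + z·[2/3·y_n + 1/3·y_{n+1}] ⇒ (1 − 1/3z)y_{n+1} = (1 + 2/3z)y_n
  R(z) = (1 + 2/3z)/(1 − 1/3z).

Boundary: |R(x)|=1, x<0.
x=-0.91: |R|=0.3018
R=−1: 1+2/3x = −1+1/3x ⇒ -1/3x=2 ⇒ x=2/(-1/3)=-6.0000
Confirm numerically:
  x=-4.371: |R|=0.77900 <1
  x=-4.284: |R|=0.76442 <1
  x=-3.756: |R|=0.66785 <1
  x=-6.394: |R|=1.04194 >1
  x=-6.313: |R|=1.03361 >1
  x=-6.126: |R|=1.01381 >1
Stable set (-6.0000, 0).

z∈(-6.0000,0).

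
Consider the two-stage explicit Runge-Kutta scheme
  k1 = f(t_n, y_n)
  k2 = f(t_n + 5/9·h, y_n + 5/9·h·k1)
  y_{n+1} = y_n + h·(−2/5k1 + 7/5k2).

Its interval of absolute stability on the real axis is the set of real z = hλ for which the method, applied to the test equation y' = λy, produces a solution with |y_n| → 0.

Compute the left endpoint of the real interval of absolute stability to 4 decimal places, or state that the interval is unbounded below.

z* = -1.2857.

Set f=λy, z=hλ:
  k1=λy_n ⇒ h·k1=z·y_n;  k2=λ(1+5/9z)y_n ⇒ h·k2=z(1+5/9z)y_n
  y_{n+1}/y_n = 1 − 2/5z + 7/5z(1+5/9z) = 1 + z + 7/9z²
  Hence R(z) = 1 + z + 7/9z².

Need |R(x)|<1, x<0.
x=-1.49: |R|=1.2367
R=1: x+7/9x²=0 ⇒ x=−9/7=-1.2857; min R=1−1/(4·7/9)=0.6786>−1
Confirm numerically:
  x=-1.036: |R|=0.79879 <1
  x=-0.952: |R|=0.75290 <1
  x=-0.942: |R|=0.74817 <1
  x=-1.836: |R|=1.78581 >1
  x=-1.346: |R|=1.06311 >1
Stable set (-1.2857, 0).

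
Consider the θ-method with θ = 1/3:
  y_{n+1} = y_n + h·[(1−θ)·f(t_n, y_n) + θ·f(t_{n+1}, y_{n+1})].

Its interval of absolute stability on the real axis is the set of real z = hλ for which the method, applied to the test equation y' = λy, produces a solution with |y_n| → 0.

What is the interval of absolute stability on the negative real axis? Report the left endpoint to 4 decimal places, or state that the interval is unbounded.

z∈(-6.0000,0).

Set f=λy, z=hλ:
  y_{n+1} = y_n + z·[2/3·y_n + 1/3·y_{n+1}] ⇒ (1 − 1/3z)y_{n+1} = (1 + 2/3z)y_n
  Hence R(z) = (1 + 2/3z)/(1 − 1/3z).

Find x<0 with |R(x)|<1.
x=-0.72: |R|=0.4194
R=−1: 1+2/3x = −1+1/3x ⇒ -1/3x=2 ⇒ x=2/(-1/3)=-6.0000
Confirm numerically:
  x=-5.114: |R|=0.89081 <1
  x=-4.548: |R|=0.80763 <1
  x=-3.170: |R|=0.54133 <1
  x=-6.277: |R|=1.02986 >1
  x=-6.138: |R|=1.01510 >1
Interval (-6.0000, 0).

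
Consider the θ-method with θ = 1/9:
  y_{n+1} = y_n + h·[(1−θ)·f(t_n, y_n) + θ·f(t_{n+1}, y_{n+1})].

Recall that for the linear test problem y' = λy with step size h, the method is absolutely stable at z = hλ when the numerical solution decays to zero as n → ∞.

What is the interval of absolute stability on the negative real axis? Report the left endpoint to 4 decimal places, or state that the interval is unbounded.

z∈(-2.5714,0).

On y'=λy, z=hλ:
  y_{n+1} = y_n + z·[8/9·y_n + 1/9·y_{n+1}] ⇒ (1 − 1/9z)y_{n+1} = (1 + 8/9z)y_n
  ⇒ R(z) = (1 + 8/9z)/(1 − 1/9z).

Boundary: |R(x)|=1, x<0.
x=-0.55: |R|=0.4817
R=−1: 1+8/9x = −1+1/9x ⇒ -7/9x=2 ⇒ x=2/(-7/9)=-2.5714
Confirm numerically:
  x=-2.093: |R|=0.69810 <1
  x=-1.619: |R|=0.37216 <1
  x=-1.186: |R|=0.04791 <1
  x=-1.156: |R|=0.02442 <1
  x=-3.123: |R|=1.31849 >1
  x=-2.993: |R|=1.24606 >1
  x=-2.946: |R|=1.21949 >1
Stable set (-2.5714, 0).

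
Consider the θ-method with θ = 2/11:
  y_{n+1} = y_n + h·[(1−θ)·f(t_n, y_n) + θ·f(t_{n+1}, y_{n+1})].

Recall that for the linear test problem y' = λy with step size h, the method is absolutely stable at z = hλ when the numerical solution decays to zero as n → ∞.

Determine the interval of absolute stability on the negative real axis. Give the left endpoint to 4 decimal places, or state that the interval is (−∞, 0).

Set f=λy, z=hλ:
  y_{n+1} = y_n + z·[9/11·y_n + 2/11·y_{n+1}] ⇒ (1 − 2/11z)y_{n+1} = (1 + 9/11z)y_n
  R(z) = (1 + 9/11z)/(1 − 2/11z).

Solve |R(x)|<1 on ℝ⁻.
x=-0.61: |R|=0.4509
R=−1: 1+9/11x = −1+2/11x ⇒ -7/11x=2 ⇒ x=2/(-7/11)=-3.1429
Confirm numerically:
  x=-2.742: |R|=0.82977 <1
  x=-2.156: |R|=0.54885 <1
  x=-1.957: |R|=0.44341 <1
  x=-1.816: |R|=0.36523 <1
  x=-3.717: |R|=1.21802 >1
  x=-3.164: |R|=1.00854 >1
So |R|<1 on (-3.1429, 0).

(-3.1429, 0).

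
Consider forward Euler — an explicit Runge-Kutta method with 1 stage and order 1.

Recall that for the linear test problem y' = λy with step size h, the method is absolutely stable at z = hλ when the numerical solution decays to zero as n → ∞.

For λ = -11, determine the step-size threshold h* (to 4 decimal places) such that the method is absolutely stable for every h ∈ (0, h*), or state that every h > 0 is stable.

(-2.0000,0); λ=-11 ⇒ h* = 0.1818.

Set f=λy, z=hλ:
  order 1, 1-stage ⇒ R(z)=1+z
  (e.g. R(-1.72)=-0.72000, |R|=0.72000)

Solve |R(x)|<1 on ℝ⁻.
x=-1.72: |R|=0.7200
|R(-1.81)|=0.8100 |R(-1.38)|=0.3800 |R(-1.09)|=0.0900
Bisect:
  x_lo=-2.8507 |R|=1.8507  x_hi=-0.2636 |R|=0.7364
  mid=-1.55711 |R|=0.55711 →hi
  mid=-2.20388 |R|=1.20388 →lo
  mid=-1.88050 |R|=0.88050 →hi
  mid=-2.04219 |R|=1.04219 →lo
  mid=-1.96134 |R|=0.96134 →hi
  mid=-2.00177 |R|=1.00177 →lo
  mid=-1.98156 |R|=0.98156 →hi
  mid=-1.99166 |R|=0.99166 →hi
  ...
  [-2.00003,-1.99987] ⇒ x*=-2.0000
Interval (-2.0000, 0).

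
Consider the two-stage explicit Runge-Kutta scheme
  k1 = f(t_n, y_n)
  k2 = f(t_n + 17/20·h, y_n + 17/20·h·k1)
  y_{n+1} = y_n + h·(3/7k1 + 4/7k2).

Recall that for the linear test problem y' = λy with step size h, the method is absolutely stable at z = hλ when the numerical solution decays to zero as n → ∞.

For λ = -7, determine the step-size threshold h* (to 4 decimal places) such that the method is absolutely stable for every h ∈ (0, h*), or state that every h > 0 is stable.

Set f=λy, z=hλ:
  k1=λy_n ⇒ h·k1=z·y_n;  k2=λ(1+17/20z)y_n ⇒ h·k2=z(1+17/20z)y_n
  y_{n+1}/y_n = 1 + 3/7z + 4/7z(1+17/20z) = 1 + z + 17/35z²
  so R(z) = 1 + z + 17/35z².

Boundary: |R(x)|=1, x<0.
x=-1.46: |R|=0.5753
R=1: x+17/35x²=0 ⇒ x=−35/17=-2.0588; min R=1−1/(4·17/35)=0.4853>−1
Confirm numerically:
  x=-1.452: |R|=0.57203 <1
  x=-1.451: |R|=0.57162 <1
  x=-0.930: |R|=0.49009 <1
  x=-0.913: |R|=0.49188 <1
  x=-2.468: |R|=1.49050 >1
  x=-2.412: |R|=1.41376 >1
  x=-2.327: |R|=1.30311 >1
Interval (-2.0588, 0).

(-2.0588,0); λ=-7 ⇒ h* = (35/17)/7 = 0.2941.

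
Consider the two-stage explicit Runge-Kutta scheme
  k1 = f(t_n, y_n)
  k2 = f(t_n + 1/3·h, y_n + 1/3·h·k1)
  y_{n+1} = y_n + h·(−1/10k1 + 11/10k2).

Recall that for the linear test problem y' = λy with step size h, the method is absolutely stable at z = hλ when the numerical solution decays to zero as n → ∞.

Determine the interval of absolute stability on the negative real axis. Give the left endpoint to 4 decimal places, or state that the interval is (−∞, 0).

On y'=λy, z=hλ:
  k1=λy_n ⇒ h·k1=z·y_n;  k2=λ(1+1/3z)y_n ⇒ h·k2=z(1+1/3z)y_n
  y_{n+1}/y_n = 1 − 1/10z + 11/10z(1+1/3z) = 1 + z + 11/30z²
  R(z) = 1 + z + 11/30z².

Need |R(x)|<1, x<0.
x=-0.45: |R|=0.6242
R=1: x+11/30x²=0 ⇒ x=−30/11=-2.7273; min R=1−1/(4·11/30)=0.3182>−1
Confirm numerically:
  x=-2.392: |R|=0.70594 <1
  x=-2.265: |R|=0.61608 <1
  x=-1.722: |R|=0.36527 <1
  x=-1.313: |R|=0.31912 <1
  x=-3.257: |R|=1.63262 >1
  x=-3.027: |R|=1.33267 >1
Stable set (-2.7273, 0).

z∈(-2.7273,0).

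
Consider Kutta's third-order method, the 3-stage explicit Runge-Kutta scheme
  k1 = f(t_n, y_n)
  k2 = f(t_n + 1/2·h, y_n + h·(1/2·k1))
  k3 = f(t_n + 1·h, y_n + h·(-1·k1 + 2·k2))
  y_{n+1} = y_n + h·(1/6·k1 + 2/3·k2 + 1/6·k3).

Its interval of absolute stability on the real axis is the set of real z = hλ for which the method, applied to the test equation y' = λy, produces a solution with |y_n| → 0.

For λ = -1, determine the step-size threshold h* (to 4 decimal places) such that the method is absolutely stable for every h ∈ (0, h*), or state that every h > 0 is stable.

(-2.5127,0); λ=-1 ⇒ h* = 2.5127.

With y'=λy (z=hλ):
  order 3, 3-stage ⇒ R(z)=1+z+z^2/2+z^3/6
  (e.g. R(-1.27)=0.19505, |R|=0.19505)

Solve |R(x)|<1 on ℝ⁻.
x=-1.27: |R|=0.1951
|R(-1.68)|=0.0591 |R(-1.63)|=0.0233 |R(-1.24)|=0.2110
Bisect:
  x_lo=-3.2366 |R|=2.6498  x_hi=-0.1813 |R|=0.8342
  mid=-1.70895 |R|=0.08053 →hi
  mid=-2.47279 |R|=0.93551 →hi
  mid=-2.85471 |R|=1.65738 →lo
  mid=-2.66375 |R|=1.26611 →lo
  mid=-2.56827 |R|=1.09366 →lo
  mid=-2.52053 |R|=1.01285 →lo
  mid=-2.49666 |R|=0.97375 →hi
  ...
  [-2.51289,-2.51270] ⇒ x*=-2.5127
Interval (-2.5127, 0).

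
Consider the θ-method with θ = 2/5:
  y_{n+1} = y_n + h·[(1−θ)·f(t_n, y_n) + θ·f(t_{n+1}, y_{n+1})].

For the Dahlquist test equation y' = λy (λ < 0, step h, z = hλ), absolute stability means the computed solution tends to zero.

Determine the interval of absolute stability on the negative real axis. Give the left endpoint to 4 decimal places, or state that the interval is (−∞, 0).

Test eqn y'=λy, z=hλ:
  y_{n+1} = y_n + z·[3/5·y_n + 2/5·y_{n+1}] ⇒ (1 − 2/5z)y_{n+1} = (1 + 3/5z)y_n
  so R(z) = (1 + 3/5z)/(1 − 2/5z).

Need |R(x)|<1, x<0.
x=-1.46: |R|=0.0783
R=−1: 1+3/5x = −1+2/5x ⇒ -1/5x=2 ⇒ x=2/(-1/5)=-10.0000
Confirm numerically:
  x=-6.153: |R|=0.77771 <1
  x=-4.349: |R|=0.58746 <1
  x=-4.185: |R|=0.56507 <1
  x=-4.012: |R|=0.54023 <1
  x=-10.180: |R|=1.00710 >1
  x=-10.170: |R|=1.00671 >1
  x=-10.035: |R|=1.00140 >1
Interval (-10.0000, 0).

z∈(-10.0000,0).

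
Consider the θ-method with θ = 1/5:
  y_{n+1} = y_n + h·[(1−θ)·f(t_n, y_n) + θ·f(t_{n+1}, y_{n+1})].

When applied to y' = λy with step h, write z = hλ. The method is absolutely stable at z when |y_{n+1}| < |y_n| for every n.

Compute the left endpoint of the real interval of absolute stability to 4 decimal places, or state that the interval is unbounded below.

z* = -3.3333.

On y'=λy, z=hλ:
  y_{n+1} = y_n + z·[4/5·y_n + 1/5·y_{n+1}] ⇒ (1 − 1/5z)y_{n+1} = (1 + 4/5z)y_n
  so R(z) = (1 + 4/5z)/(1 − 1/5z).

Boundary: |R(x)|=1, x<0.
x=-1.67: |R|=0.2519
R=−1: 1+4/5x = −1+1/5x ⇒ -3/5x=2 ⇒ x=2/(-3/5)=-3.3333
Confirm numerically:
  x=-3.276: |R|=0.97922 <1
  x=-3.251: |R|=0.97006 <1
  x=-2.969: |R|=0.86284 <1
  x=-2.106: |R|=0.48185 <1
  x=-3.729: |R|=1.13598 >1
  x=-3.681: |R|=1.12015 >1
So |R|<1 on (-3.3333, 0).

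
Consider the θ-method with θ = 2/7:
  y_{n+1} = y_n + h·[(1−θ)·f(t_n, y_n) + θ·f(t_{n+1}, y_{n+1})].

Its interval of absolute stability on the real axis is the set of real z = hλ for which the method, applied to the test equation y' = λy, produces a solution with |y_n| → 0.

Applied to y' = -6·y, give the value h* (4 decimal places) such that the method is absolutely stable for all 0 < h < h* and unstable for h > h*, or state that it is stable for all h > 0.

With y'=λy (z=hλ):
  y_{n+1} = y_n + z·[5/7·y_n + 2/7·y_{n+1}] ⇒ (1 − 2/7z)y_{n+1} = (1 + 5/7z)y_n
  Hence R(z) = (1 + 5/7z)/(1 − 2/7z).

Need |R(x)|<1, x<0.
x=-0.74: |R|=0.3892
R=−1: 1+5/7x = −1+2/7x ⇒ -3/7x=2 ⇒ x=2/(-3/7)=-4.6667
Confirm numerically:
  x=-4.376: |R|=0.94464 <1
  x=-4.246: |R|=0.91854 <1
  x=-3.752: |R|=0.81081 <1
  x=-2.392: |R|=0.42091 <1
  x=-5.223: |R|=1.09567 >1
  x=-5.118: |R|=1.07856 >1
  x=-4.900: |R|=1.04167 >1
Stable set (-4.6667, 0).

(-4.6667,0); λ=-6 ⇒ h* = (14/3)/6 = 0.7778.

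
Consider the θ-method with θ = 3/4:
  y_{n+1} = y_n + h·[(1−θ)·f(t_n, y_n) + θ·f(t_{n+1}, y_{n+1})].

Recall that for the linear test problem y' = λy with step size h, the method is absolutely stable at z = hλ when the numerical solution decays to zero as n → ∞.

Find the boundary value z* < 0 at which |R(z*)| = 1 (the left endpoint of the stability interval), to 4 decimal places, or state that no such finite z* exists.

On y'=λy, z=hλ:
  y_{n+1} = y_n + z·[1/4·y_n + 3/4·y_{n+1}] ⇒ (1 − 3/4z)y_{n+1} = (1 + 1/4z)y_n
  Hence R(z) = (1 + 1/4z)/(1 − 3/4z).

Boundary: |R(x)|=1, x<0.
x=-1.8: |R|=0.2340
x=-2: |R|=0.2000
x=-10: |R|=0.1765
x=-100: |R|=0.3158
θ=3/4≥1/2 ⇒ |1+1/4x|<|1−3/4x| ∀x<0 ⇒ unbounded interval.

(−∞, 0) — no finite endpoint.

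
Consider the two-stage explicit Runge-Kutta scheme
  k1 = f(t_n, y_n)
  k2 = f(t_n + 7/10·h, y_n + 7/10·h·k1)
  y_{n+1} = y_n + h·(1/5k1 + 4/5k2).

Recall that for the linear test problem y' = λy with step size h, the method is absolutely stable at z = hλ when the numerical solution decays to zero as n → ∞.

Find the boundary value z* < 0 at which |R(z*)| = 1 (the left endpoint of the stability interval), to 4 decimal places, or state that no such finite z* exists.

z* = -1.7857.

Test eqn y'=λy, z=hλ:
  k1=λy_n ⇒ h·k1=z·y_n;  k2=λ(1+7/10z)y_n ⇒ h·k2=z(1+7/10z)y_n
  y_{n+1}/y_n = 1 + 1/5z + 4/5z(1+7/10z) = 1 + z + 14/25z²
  Hence R(z) = 1 + z + 14/25z².

Need |R(x)|<1, x<0.
x=-1.29: |R|=0.6419
R=1: x+14/25x²=0 ⇒ x=−25/14=-1.7857; min R=1−1/(4·14/25)=0.5536>−1
Confirm numerically:
  x=-1.470: |R|=0.74010 <1
  x=-1.293: |R|=0.64324 <1
  x=-0.714: |R|=0.57149 <1
  x=-2.294: |R|=1.65296 >1
  x=-1.866: |R|=1.08390 >1
Interval (-1.7857, 0).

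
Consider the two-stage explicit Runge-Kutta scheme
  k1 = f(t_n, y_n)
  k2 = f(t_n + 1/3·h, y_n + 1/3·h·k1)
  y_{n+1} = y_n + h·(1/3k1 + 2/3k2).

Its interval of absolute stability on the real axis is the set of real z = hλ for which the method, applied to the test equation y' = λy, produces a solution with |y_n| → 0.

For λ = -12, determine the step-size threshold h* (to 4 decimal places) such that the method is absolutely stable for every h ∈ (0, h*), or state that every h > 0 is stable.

(-4.5000,0); λ=-12 ⇒ h* = (9/2)/12 = 0.3750.

With y'=λy (z=hλ):
  k1=λy_n ⇒ h·k1=z·y_n;  k2=λ(1+1/3z)y_n ⇒ h·k2=z(1+1/3z)y_n
  y_{n+1}/y_n = 1 + 1/3z + 2/3z(1+1/3z) = 1 + z + 2/9z²
  so R(z) = 1 + z + 2/9z².

Solve |R(x)|<1 on ℝ⁻.
x=-1.14: |R|=0.1488
R=1: x+2/9x²=0 ⇒ x=−9/2=-4.5000; min R=1−1/(4·2/9)=-0.1250>−1
Confirm numerically:
  x=-4.461: |R|=0.96134 <1
  x=-2.371: |R|=0.12175 <1
  x=-1.902: |R|=0.09809 <1
  x=-4.872: |R|=1.40275 >1
  x=-4.859: |R|=1.38764 >1
  x=-4.693: |R|=1.20128 >1
Interval (-4.5000, 0).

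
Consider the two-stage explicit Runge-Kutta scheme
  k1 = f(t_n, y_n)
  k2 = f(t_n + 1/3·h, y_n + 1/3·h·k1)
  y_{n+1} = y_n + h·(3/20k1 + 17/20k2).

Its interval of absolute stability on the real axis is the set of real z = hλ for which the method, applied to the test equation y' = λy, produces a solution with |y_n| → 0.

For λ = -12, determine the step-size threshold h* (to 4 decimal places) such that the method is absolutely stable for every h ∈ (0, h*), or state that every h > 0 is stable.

With y'=λy (z=hλ):
  k1=λy_n ⇒ h·k1=z·y_n;  k2=λ(1+1/3z)y_n ⇒ h·k2=z(1+1/3z)y_n
  y_{n+1}/y_n = 1 + 3/20z + 17/20z(1+1/3z) = 1 + z + 17/60z²
  Hence R(z) = 1 + z + 17/60z².

Find x<0 with |R(x)|<1.
x=-0.47: |R|=0.5926
R=1: x+17/60x²=0 ⇒ x=−60/17=-3.5294; min R=1−1/(4·17/60)=0.1176>−1
Confirm numerically:
  x=-2.941: |R|=0.50969 <1
  x=-2.689: |R|=0.35970 <1
  x=-2.067: |R|=0.14354 <1
  x=-4.086: |R|=1.64436 >1
  x=-3.995: |R|=1.52701 >1
So |R|<1 on (-3.5294, 0).

(-3.5294,0); λ=-12 ⇒ h* = (60/17)/12 = 0.2941.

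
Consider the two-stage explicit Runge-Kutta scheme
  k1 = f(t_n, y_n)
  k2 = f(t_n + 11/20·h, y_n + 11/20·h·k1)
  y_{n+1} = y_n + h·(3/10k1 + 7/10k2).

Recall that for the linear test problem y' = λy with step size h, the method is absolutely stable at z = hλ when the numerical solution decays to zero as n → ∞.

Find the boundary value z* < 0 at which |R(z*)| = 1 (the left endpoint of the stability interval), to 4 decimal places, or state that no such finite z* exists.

Set f=λy, z=hλ:
  k1=λy_n ⇒ h·k1=z·y_n;  k2=λ(1+11/20z)y_n ⇒ h·k2=z(1+11/20z)y_n
  y_{n+1}/y_n = 1 + 3/10z + 7/10z(1+11/20z) = 1 + z + 77/200z²
  R(z) = 1 + z + 77/200z².

Boundary: |R(x)|=1, x<0.
x=-0.48: |R|=0.6087
R=1: x+77/200x²=0 ⇒ x=−200/77=-2.5974; min R=1−1/(4·77/200)=0.3506>−1
Confirm numerically:
  x=-2.404: |R|=0.82100 <1
  x=-1.920: |R|=0.49926 <1
  x=-1.649: |R|=0.39789 <1
  x=-3.139: |R|=1.65453 >1
  x=-2.875: |R|=1.30727 >1
So |R|<1 on (-2.5974, 0).

z* = -2.5974.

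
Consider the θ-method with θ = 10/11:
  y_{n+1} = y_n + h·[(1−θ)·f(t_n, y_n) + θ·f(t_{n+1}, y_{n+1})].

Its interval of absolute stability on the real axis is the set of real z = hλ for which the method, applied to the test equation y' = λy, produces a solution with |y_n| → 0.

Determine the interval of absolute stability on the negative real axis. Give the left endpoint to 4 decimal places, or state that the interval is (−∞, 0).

With y'=λy (z=hλ):
  y_{n+1} = y_n + z·[1/11·y_n + 10/11·y_{n+1}] ⇒ (1 − 10/11z)y_{n+1} = (1 + 1/11z)y_n
  R(z) = (1 + 1/11z)/(1 − 10/11z).

Solve |R(x)|<1 on ℝ⁻.
x=-0.95: |R|=0.4902
x=-2: |R|=0.2903
x=-10: |R|=0.0090
x=-100: |R|=0.0880
θ=10/11≥1/2 ⇒ |1+1/11x|<|1−10/11x| ∀x<0 ⇒ stable on all of ℝ⁻.

(−∞, 0) — no finite endpoint.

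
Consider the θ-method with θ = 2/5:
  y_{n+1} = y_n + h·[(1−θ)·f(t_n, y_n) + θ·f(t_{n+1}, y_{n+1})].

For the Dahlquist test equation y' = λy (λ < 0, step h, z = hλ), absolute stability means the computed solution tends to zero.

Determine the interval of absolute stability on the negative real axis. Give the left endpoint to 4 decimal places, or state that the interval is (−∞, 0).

(-10.0000, 0).

With y'=λy (z=hλ):
  y_{n+1} = y_n + z·[3/5·y_n + 2/5·y_{n+1}] ⇒ (1 − 2/5z)y_{n+1} = (1 + 3/5z)y_n
  R(z) = (1 + 3/5z)/(1 − 2/5z).

Need |R(x)|<1, x<0.
x=-1.24: |R|=0.1711
R=−1: 1+3/5x = −1+2/5x ⇒ -1/5x=2 ⇒ x=2/(-1/5)=-10.0000
Confirm numerically:
  x=-9.192: |R|=0.96545 <1
  x=-8.475: |R|=0.93052 <1
  x=-8.431: |R|=0.92823 <1
  x=-10.578: |R|=1.02210 >1
  x=-10.494: |R|=1.01901 >1
  x=-10.463: |R|=1.01786 >1
So |R|<1 on (-10.0000, 0).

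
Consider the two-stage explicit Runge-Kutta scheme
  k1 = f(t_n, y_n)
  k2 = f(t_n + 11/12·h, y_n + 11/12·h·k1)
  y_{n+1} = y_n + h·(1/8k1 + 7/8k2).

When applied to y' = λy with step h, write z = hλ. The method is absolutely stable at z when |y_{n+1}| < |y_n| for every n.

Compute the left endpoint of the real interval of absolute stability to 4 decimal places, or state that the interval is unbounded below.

left endpoint -1.2468.

With y'=λy (z=hλ):
  k1=λy_n ⇒ h·k1=z·y_n;  k2=λ(1+11/12z)y_n ⇒ h·k2=z(1+11/12z)y_n
  y_{n+1}/y_n = 1 + 1/8z + 7/8z(1+11/12z) = 1 + z + 77/96z²
  R(z) = 1 + z + 77/96z².

Find x<0 with |R(x)|<1.
x=-1.76: |R|=1.7245
R=1: x+77/96x²=0 ⇒ x=−96/77=-1.2468; min R=1−1/(4·77/96)=0.6883>−1
Confirm numerically:
  x=-1.108: |R|=0.87669 <1
  x=-1.057: |R|=0.83913 <1
  x=-0.892: |R|=0.74619 <1
  x=-0.847: |R|=0.72842 <1
  x=-1.840: |R|=1.87553 >1
  x=-1.728: |R|=1.66701 >1
  x=-1.492: |R|=1.29349 >1
Stable set (-1.2468, 0).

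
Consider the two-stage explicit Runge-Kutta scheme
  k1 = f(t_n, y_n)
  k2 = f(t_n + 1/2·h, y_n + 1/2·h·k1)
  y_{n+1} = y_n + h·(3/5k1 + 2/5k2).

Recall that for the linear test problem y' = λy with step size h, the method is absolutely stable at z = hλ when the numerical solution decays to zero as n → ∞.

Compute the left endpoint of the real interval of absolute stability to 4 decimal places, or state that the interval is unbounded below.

With y'=λy (z=hλ):
  k1=λy_n ⇒ h·k1=z·y_n;  k2=λ(1+1/2z)y_n ⇒ h·k2=z(1+1/2z)y_n
  y_{n+1}/y_n = 1 + 3/5z + 2/5z(1+1/2z) = 1 + z + 1/5z²
  Hence R(z) = 1 + z + 1/5z².

Solve |R(x)|<1 on ℝ⁻.
x=-1.45: |R|=0.0295
R=1: x+1/5x²=0 ⇒ x=−5=-5.0000; min R=1−1/(4·1/5)=-0.2500>−1
Confirm numerically:
  x=-4.477: |R|=0.53171 <1
  x=-3.963: |R|=0.17807 <1
  x=-2.085: |R|=0.21555 <1
  x=-5.466: |R|=1.50943 >1
  x=-5.396: |R|=1.42736 >1
  x=-5.345: |R|=1.36880 >1
So |R|<1 on (-5.0000, 0).

z* = -5.0000.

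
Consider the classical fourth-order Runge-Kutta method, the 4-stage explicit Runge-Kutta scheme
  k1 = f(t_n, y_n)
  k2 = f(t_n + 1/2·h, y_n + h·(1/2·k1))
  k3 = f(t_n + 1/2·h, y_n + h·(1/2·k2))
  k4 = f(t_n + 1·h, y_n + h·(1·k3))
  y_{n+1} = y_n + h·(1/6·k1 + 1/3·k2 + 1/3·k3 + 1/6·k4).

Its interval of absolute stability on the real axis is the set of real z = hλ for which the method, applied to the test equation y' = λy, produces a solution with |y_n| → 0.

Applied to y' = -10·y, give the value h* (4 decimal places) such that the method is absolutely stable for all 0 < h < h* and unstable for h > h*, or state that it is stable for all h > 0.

(-2.7853,0); λ=-10 ⇒ h* = 0.2785.

Set f=λy, z=hλ:
  order 4, 4-stage ⇒ R(z)=1+z+z^2/2+z^3/6+z^4/24
  (e.g. R(-0.92)=0.40327, |R|=0.40327)

Solve |R(x)|<1 on ℝ⁻.
x=-0.92: |R|=0.4033
|R(-2.52)|=0.6683 |R(-2.37)|=0.5343 |R(-1.24)|=0.3095
Bisect:
  x_lo=-3.2763 |R|=2.0304  x_hi=-0.3275 |R|=0.7208
  mid=-1.80189 |R|=0.28569 →hi
  mid=-2.53910 |R|=0.68798 →hi
  mid=-2.90771 |R|=1.20081 →lo
  mid=-2.72341 |R|=0.91063 →hi
  mid=-2.81556 |R|=1.04660 →lo
  mid=-2.76948 |R|=0.97642 →hi
  mid=-2.79252 |R|=1.01095 →lo
  ...
  [-2.78532,-2.78514] ⇒ x*=-2.7853
Stable set (-2.7853, 0).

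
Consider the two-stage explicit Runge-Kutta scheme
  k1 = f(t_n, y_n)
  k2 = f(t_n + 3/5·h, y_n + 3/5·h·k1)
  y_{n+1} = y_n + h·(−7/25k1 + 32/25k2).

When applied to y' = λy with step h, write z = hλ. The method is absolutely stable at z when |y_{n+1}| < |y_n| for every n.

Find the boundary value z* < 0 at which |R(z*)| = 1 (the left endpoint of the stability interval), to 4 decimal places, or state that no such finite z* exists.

left endpoint -1.3021.

On y'=λy, z=hλ:
  k1=λy_n ⇒ h·k1=z·y_n;  k2=λ(1+3/5z)y_n ⇒ h·k2=z(1+3/5z)y_n
  y_{n+1}/y_n = 1 − 7/25z + 32/25z(1+3/5z) = 1 + z + 96/125z²
  ⇒ R(z) = 1 + z + 96/125z².

Boundary: |R(x)|=1, x<0.
x=-0.91: |R|=0.7260
R=1: x+96/125x²=0 ⇒ x=−125/96=-1.3021; min R=1−1/(4·96/125)=0.6745>−1
Confirm numerically:
  x=-1.089: |R|=0.82179 <1
  x=-1.006: |R|=0.77124 <1
  x=-0.925: |R|=0.73212 <1
  x=-0.621: |R|=0.67517 <1
  x=-1.876: |R|=1.82688 >1
  x=-1.760: |R|=1.61896 >1
  x=-1.640: |R|=1.42561 >1
So |R|<1 on (-1.3021, 0).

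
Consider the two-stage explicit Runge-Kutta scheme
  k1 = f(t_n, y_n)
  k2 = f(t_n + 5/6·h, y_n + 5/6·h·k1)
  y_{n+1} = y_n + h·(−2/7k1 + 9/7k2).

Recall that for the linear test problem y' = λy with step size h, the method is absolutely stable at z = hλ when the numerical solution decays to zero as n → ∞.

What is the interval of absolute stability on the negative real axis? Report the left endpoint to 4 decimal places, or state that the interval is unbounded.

Test eqn y'=λy, z=hλ:
  k1=λy_n ⇒ h·k1=z·y_n;  k2=λ(1+5/6z)y_n ⇒ h·k2=z(1+5/6z)y_n
  y_{n+1}/y_n = 1 − 2/7z + 9/7z(1+5/6z) = 1 + z + 15/14z²
  Hence R(z) = 1 + z + 15/14z².

Solve |R(x)|<1 on ℝ⁻.
x=-0.69: |R|=0.8201
R=1: x+15/14x²=0 ⇒ x=−14/15=-0.9333; min R=1−1/(4·15/14)=0.7667>−1
Confirm numerically:
  x=-0.758: |R|=0.85760 <1
  x=-0.621: |R|=0.79219 <1
  x=-0.477: |R|=0.76678 <1
  x=-1.477: |R|=1.86035 >1
  x=-1.356: |R|=1.61407 >1
Interval (-0.9333, 0).

z∈(-0.9333,0).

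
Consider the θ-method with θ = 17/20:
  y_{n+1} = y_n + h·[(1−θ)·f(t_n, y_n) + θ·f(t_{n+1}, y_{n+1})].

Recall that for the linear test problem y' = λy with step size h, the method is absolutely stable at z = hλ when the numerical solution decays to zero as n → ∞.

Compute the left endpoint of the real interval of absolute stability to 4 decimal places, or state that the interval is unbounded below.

interval (−∞, 0).

Test eqn y'=λy, z=hλ:
  y_{n+1} = y_n + z·[3/20·y_n + 17/20·y_{n+1}] ⇒ (1 − 17/20z)y_{n+1} = (1 + 3/20z)y_n
  Hence R(z) = (1 + 3/20z)/(1 − 17/20z).

Find x<0 with |R(x)|<1.
x=-0.37: |R|=0.7185
x=-2: |R|=0.2593
x=-10: |R|=0.0526
x=-100: |R|=0.1628
θ=17/20≥1/2 ⇒ |1+3/20x|<|1−17/20x| ∀x<0 ⇒ unbounded interval.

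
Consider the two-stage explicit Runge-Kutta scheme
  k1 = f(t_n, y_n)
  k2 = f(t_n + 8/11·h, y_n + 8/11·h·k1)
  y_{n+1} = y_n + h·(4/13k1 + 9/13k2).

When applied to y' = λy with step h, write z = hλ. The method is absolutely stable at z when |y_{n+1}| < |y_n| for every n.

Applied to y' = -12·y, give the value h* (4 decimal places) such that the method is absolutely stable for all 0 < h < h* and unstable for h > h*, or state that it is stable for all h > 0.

(-1.9861,0); λ=-12 ⇒ h* = (143/72)/12 = 0.1655.

With y'=λy (z=hλ):
  k1=λy_n ⇒ h·k1=z·y_n;  k2=λ(1+8/11z)y_n ⇒ h·k2=z(1+8/11z)y_n
  y_{n+1}/y_n = 1 + 4/13z + 9/13z(1+8/11z) = 1 + z + 72/143z²
  ⇒ R(z) = 1 + z + 72/143z².

Solve |R(x)|<1 on ℝ⁻.
x=-1.01: |R|=0.5036
R=1: x+72/143x²=0 ⇒ x=−143/72=-1.9861; min R=1−1/(4·72/143)=0.5035>−1
Confirm numerically:
  x=-1.923: |R|=0.93889 <1
  x=-1.314: |R|=0.55534 <1
  x=-0.975: |R|=0.50364 <1
  x=-2.402: |R|=1.50298 >1
  x=-2.343: |R|=1.42102 >1
Stable set (-1.9861, 0).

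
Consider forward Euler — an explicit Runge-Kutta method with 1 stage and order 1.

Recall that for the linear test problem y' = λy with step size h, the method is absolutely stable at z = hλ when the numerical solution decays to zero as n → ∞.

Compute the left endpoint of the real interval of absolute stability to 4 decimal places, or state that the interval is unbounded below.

With y'=λy (z=hλ):
  order 1, 1-stage ⇒ R(z)=1+z
  (e.g. R(-1.74)=-0.74000, |R|=0.74000)

Need |R(x)|<1, x<0.
x=-1.74: |R|=0.7400
|R(-2.13)|=1.1300 |R(-1.8)|=0.8000 |R(-1.74)|=0.7400
Bisect:
  x_lo=-2.8791 |R|=1.8791  x_hi=-0.1207 |R|=0.8793
  mid=-1.49990 |R|=0.49990 →hi
  mid=-2.18951 |R|=1.18951 →lo
  mid=-1.84471 |R|=0.84471 →hi
  mid=-2.01711 |R|=1.01711 →lo
  mid=-1.93091 |R|=0.93091 →hi
  mid=-1.97401 |R|=0.97401 →hi
  mid=-1.99556 |R|=0.99556 →hi
  mid=-2.00633 |R|=1.00633 →lo
  mid=-2.00095 |R|=1.00095 →lo
  mid=-1.99825 |R|=0.99825 →hi
  ...
  [-2.00011,-1.99994] ⇒ x*=-2.0000
Stable set (-2.0000, 0).

z* = -2.0000.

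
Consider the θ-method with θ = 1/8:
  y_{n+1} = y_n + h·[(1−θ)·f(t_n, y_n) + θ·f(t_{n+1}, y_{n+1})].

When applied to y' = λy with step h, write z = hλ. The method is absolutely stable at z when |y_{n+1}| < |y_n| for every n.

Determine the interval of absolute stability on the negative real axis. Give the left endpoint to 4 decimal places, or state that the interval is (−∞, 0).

(-2.6667, 0).

With y'=λy (z=hλ):
  y_{n+1} = y_n + z·[7/8·y_n + 1/8·y_{n+1}] ⇒ (1 − 1/8z)y_{n+1} = (1 + 7/8z)y_n
  ⇒ R(z) = (1 + 7/8z)/(1 − 1/8z).

Need |R(x)|<1, x<0.
x=-1.48: |R|=0.2489
R=−1: 1+7/8x = −1+1/8x ⇒ -3/4x=2 ⇒ x=2/(-3/4)=-2.6667
Confirm numerically:
  x=-1.346: |R|=0.15215 <1
  x=-1.243: |R|=0.07584 <1
  x=-1.183: |R|=0.03060 <1
  x=-3.164: |R|=1.26729 >1
  x=-2.823: |R|=1.08667 >1
So |R|<1 on (-2.6667, 0).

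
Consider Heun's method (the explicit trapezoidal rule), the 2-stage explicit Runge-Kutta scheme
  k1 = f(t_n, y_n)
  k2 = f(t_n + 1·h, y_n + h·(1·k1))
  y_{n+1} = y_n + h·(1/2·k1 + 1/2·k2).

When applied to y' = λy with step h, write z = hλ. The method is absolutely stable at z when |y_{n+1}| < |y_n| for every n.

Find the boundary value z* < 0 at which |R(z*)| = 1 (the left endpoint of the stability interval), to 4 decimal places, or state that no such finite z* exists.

left endpoint -2.0000.

With y'=λy (z=hλ):
  order 2, 2-stage ⇒ R(z)=1+z+z^2/2
  (e.g. R(-0.54)=0.60580, |R|=0.60580)

Boundary: |R(x)|=1, x<0.
x=-0.54: |R|=0.6058
|R(-2.27)|=1.3064 |R(-1.87)|=0.8785 |R(-1.65)|=0.7112
Bisect:
  x_lo=-2.8904 |R|=2.2868  x_hi=-0.0936 |R|=0.9107
  mid=-1.49202 |R|=0.62104 →hi
  mid=-2.19121 |R|=1.20949 →lo
  mid=-1.84162 |R|=0.85416 →hi
  mid=-2.01642 |R|=1.01655 →lo
  mid=-1.92902 |R|=0.93154 →hi
  mid=-1.97272 |R|=0.97309 →hi
  mid=-1.99457 |R|=0.99458 →hi
  ...
  [-2.00003,-1.99986] ⇒ x*=-2.0000
Interval (-2.0000, 0).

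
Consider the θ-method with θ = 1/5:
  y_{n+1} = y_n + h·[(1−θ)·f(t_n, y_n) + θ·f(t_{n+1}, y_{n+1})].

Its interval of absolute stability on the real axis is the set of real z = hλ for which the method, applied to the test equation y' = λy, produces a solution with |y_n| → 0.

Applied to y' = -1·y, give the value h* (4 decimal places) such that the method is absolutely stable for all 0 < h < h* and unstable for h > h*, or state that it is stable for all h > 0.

Set f=λy, z=hλ:
  y_{n+1} = y_n + z·[4/5·y_n + 1/5·y_{n+1}] ⇒ (1 − 1/5z)y_{n+1} = (1 + 4/5z)y_n
  ⇒ R(z) = (1 + 4/5z)/(1 − 1/5z).

Find x<0 with |R(x)|<1.
x=-0.75: |R|=0.3478
R=−1: 1+4/5x = −1+1/5x ⇒ -3/5x=2 ⇒ x=2/(-3/5)=-3.3333
Confirm numerically:
  x=-3.009: |R|=0.87851 <1
  x=-2.537: |R|=0.68303 <1
  x=-2.037: |R|=0.44735 <1
  x=-1.901: |R|=0.37734 <1
  x=-3.821: |R|=1.16585 >1
  x=-3.518: |R|=1.06504 >1
Interval (-3.3333, 0).

(-3.3333,0); λ=-1 ⇒ h* = (10/3)/1 = 3.3333.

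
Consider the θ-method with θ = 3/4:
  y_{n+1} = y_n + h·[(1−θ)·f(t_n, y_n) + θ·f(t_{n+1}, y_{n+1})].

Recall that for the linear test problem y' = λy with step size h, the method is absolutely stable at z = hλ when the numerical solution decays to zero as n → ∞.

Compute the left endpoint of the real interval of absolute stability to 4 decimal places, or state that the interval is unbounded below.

unbounded; (−∞, 0).

On y'=λy, z=hλ:
  y_{n+1} = y_n + z·[1/4·y_n + 3/4·y_{n+1}] ⇒ (1 − 3/4z)y_{n+1} = (1 + 1/4z)y_n
  Hence R(z) = (1 + 1/4z)/(1 − 3/4z).

Solve |R(x)|<1 on ℝ⁻.
x=-1.62: |R|=0.2686
x=-2: |R|=0.2000
x=-10: |R|=0.1765
x=-100: |R|=0.3158
θ=3/4≥1/2 ⇒ |1+1/4x|<|1−3/4x| ∀x<0 ⇒ interval (−∞,0).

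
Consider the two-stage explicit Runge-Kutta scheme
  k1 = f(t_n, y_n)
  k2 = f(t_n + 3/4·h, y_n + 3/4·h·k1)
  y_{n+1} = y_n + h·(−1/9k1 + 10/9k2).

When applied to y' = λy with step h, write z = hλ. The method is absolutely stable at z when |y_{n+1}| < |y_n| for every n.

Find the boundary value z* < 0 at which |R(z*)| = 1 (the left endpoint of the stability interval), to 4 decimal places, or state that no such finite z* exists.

Test eqn y'=λy, z=hλ:
  k1=λy_n ⇒ h·k1=z·y_n;  k2=λ(1+3/4z)y_n ⇒ h·k2=z(1+3/4z)y_n
  y_{n+1}/y_n = 1 − 1/9z + 10/9z(1+3/4z) = 1 + z + 5/6z²
  Hence R(z) = 1 + z + 5/6z².

Boundary: |R(x)|=1, x<0.
x=-0.35: |R|=0.7521
R=1: x+5/6x²=0 ⇒ x=−6/5=-1.2000; min R=1−1/(4·5/6)=0.7000>−1
Confirm numerically:
  x=-0.696: |R|=0.70768 <1
  x=-0.695: |R|=0.70752 <1
  x=-0.606: |R|=0.70003 <1
  x=-1.721: |R|=1.74720 >1
  x=-1.694: |R|=1.69736 >1
  x=-1.510: |R|=1.39008 >1
So |R|<1 on (-1.2000, 0).

z* = -1.2000.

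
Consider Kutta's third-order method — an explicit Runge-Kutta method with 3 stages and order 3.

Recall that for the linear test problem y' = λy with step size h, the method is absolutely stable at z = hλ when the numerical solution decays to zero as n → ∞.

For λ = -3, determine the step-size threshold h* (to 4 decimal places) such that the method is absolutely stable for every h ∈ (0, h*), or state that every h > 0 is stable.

On y'=λy, z=hλ:
  order 3, 3-stage ⇒ R(z)=1+z+z^2/2+z^3/6
  (e.g. R(-0.96)=0.35334, |R|=0.35334)

Find x<0 with |R(x)|<1.
x=-0.96: |R|=0.3533
|R(-2.85)|=1.6469 |R(-2.61)|=1.1672 |R(-2.4)|=0.8240
Bisect:
  x_lo=-3.3838 |R|=3.1162  x_hi=-0.3550 |R|=0.7006
  mid=-1.86940 |R|=0.21089 →hi
  mid=-2.62660 |R|=1.19725 →lo
  mid=-2.24800 |R|=0.61463 →hi
  mid=-2.43730 |R|=0.88019 →hi
  mid=-2.53195 |R|=1.03186 →lo
  mid=-2.48463 |R|=0.95436 →hi
  mid=-2.50829 |R|=0.99269 →hi
  ...
  [-2.51291,-2.51273] ⇒ x*=-2.5127
So |R|<1 on (-2.5127, 0).

(-2.5127,0); λ=-3 ⇒ h* = 0.8376.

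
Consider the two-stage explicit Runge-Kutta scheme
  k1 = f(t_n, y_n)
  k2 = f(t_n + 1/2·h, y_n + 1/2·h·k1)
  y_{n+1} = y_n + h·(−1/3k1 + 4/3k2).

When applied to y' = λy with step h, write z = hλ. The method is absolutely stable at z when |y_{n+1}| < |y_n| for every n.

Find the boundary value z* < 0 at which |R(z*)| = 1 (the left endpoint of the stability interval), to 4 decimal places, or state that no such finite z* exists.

left endpoint -1.5000.

Test eqn y'=λy, z=hλ:
  k1=λy_n ⇒ h·k1=z·y_n;  k2=λ(1+1/2z)y_n ⇒ h·k2=z(1+1/2z)y_n
  y_{n+1}/y_n = 1 − 1/3z + 4/3z(1+1/2z) = 1 + z + 2/3z²
  Hence R(z) = 1 + z + 2/3z².

Boundary: |R(x)|=1, x<0.
x=-1.8: |R|=1.3600
R=1: x+2/3x²=0 ⇒ x=−3/2=-1.5000; min R=1−1/(4·2/3)=0.6250>−1
Confirm numerically:
  x=-1.311: |R|=0.83481 <1
  x=-1.307: |R|=0.83183 <1
  x=-0.796: |R|=0.62641 <1
  x=-2.045: |R|=1.74302 >1
  x=-2.006: |R|=1.67669 >1
Stable set (-1.5000, 0).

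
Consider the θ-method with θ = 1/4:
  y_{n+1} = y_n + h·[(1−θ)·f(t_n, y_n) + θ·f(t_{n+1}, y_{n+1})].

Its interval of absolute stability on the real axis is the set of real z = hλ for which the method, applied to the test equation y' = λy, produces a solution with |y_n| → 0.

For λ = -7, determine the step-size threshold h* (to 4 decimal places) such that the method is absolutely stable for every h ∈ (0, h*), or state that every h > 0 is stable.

(-4.0000,0); λ=-7 ⇒ h* = (4)/7 = 0.5714.

Test eqn y'=λy, z=hλ:
  y_{n+1} = y_n + z·[3/4·y_n + 1/4·y_{n+1}] ⇒ (1 − 1/4z)y_{n+1} = (1 + 3/4z)y_n
  Hence R(z) = (1 + 3/4z)/(1 − 1/4z).

Need |R(x)|<1, x<0.
x=-1.14: |R|=0.1128
R=−1: 1+3/4x = −1+1/4x ⇒ -1/2x=2 ⇒ x=2/(-1/2)=-4.0000
Confirm numerically:
  x=-3.788: |R|=0.94556 <1
  x=-3.669: |R|=0.91368 <1
  x=-3.418: |R|=0.84308 <1
  x=-1.729: |R|=0.20719 <1
  x=-4.567: |R|=1.13237 >1
  x=-4.315: |R|=1.07577 >1
Interval (-4.0000, 0).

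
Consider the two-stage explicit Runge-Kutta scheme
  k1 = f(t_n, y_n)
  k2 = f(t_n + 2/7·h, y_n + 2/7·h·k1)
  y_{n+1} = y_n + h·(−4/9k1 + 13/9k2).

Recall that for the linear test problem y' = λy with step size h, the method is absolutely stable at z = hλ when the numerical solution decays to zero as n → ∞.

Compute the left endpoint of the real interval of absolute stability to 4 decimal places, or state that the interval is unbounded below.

left endpoint -2.4231.

Set f=λy, z=hλ:
  k1=λy_n ⇒ h·k1=z·y_n;  k2=λ(1+2/7z)y_n ⇒ h·k2=z(1+2/7z)y_n
  y_{n+1}/y_n = 1 − 4/9z + 13/9z(1+2/7z) = 1 + z + 26/63z²
  ⇒ R(z) = 1 + z + 26/63z².

Solve |R(x)|<1 on ℝ⁻.
x=-1.24: |R|=0.3946
R=1: x+26/63x²=0 ⇒ x=−63/26=-2.4231; min R=1−1/(4·26/63)=0.3942>−1
Confirm numerically:
  x=-2.107: |R|=0.72515 <1
  x=-1.717: |R|=0.49967 <1
  x=-1.264: |R|=0.39537 <1
  x=-2.745: |R|=1.36469 >1
  x=-2.606: |R|=1.19673 >1
  x=-2.446: |R|=1.02314 >1
Interval (-2.4231, 0).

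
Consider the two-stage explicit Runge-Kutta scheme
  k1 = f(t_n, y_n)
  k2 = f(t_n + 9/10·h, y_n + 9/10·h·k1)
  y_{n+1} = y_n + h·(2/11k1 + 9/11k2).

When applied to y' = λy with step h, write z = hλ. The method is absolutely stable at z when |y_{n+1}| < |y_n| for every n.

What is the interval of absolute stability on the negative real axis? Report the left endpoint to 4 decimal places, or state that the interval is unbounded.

(-1.3580, 0).

With y'=λy (z=hλ):
  k1=λy_n ⇒ h·k1=z·y_n;  k2=λ(1+9/10z)y_n ⇒ h·k2=z(1+9/10z)y_n
  y_{n+1}/y_n = 1 + 2/11z + 9/11z(1+9/10z) = 1 + z + 81/110z²
  ⇒ R(z) = 1 + z + 81/110z².

Boundary: |R(x)|=1, x<0.
x=-0.84: |R|=0.6796
R=1: x+81/110x²=0 ⇒ x=−110/81=-1.3580; min R=1−1/(4·81/110)=0.6605>−1
Confirm numerically:
  x=-1.021: |R|=0.74662 <1
  x=-0.947: |R|=0.71338 <1
  x=-0.895: |R|=0.69485 <1
  x=-0.860: |R|=0.68461 <1
  x=-1.882: |R|=1.72614 >1
  x=-1.767: |R|=1.53214 >1
Stable set (-1.3580, 0).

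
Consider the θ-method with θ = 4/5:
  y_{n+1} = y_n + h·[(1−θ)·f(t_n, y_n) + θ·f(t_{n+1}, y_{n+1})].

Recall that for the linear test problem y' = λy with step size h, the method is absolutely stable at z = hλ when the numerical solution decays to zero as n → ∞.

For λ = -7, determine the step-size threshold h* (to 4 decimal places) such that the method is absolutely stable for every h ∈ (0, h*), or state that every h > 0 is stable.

With y'=λy (z=hλ):
  y_{n+1} = y_n + z·[1/5·y_n + 4/5·y_{n+1}] ⇒ (1 − 4/5z)y_{n+1} = (1 + 1/5z)y_n
  ⇒ R(z) = (1 + 1/5z)/(1 − 4/5z).

Boundary: |R(x)|=1, x<0.
x=-1.16: |R|=0.3983
x=-2: |R|=0.2308
x=-10: |R|=0.1111
x=-100: |R|=0.2346
θ=4/5≥1/2 ⇒ |1+1/5x|<|1−4/5x| ∀x<0 ⇒ stable on all of ℝ⁻.

unbounded; (−∞, 0). Any h>0 works for λ=-7.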